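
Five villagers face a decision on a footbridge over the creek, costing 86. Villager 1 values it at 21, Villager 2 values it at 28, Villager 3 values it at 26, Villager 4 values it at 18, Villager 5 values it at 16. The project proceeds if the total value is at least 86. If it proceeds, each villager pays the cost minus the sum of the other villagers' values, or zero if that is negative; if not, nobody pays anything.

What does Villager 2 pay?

5

Total value 109 ≥ cost 86, so the project is built.
The other villagers' values sum to 81.
Cost minus that sum is 86 - 81 = 5.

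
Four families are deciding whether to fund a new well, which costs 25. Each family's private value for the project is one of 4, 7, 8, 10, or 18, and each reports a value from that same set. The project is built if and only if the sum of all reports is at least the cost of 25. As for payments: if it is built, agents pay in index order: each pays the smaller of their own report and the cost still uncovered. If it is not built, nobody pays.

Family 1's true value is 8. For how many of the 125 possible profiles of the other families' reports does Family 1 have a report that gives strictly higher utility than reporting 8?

Others report (4, 4, 10): truth gives 0; report 7 gives 1 > 0. Violating.
Others report (4, 4, 18): truth gives 0; report 4 gives 4 > 0. Violating.
Others report (4, 7, 7): truth gives 0; report 7 gives 1 > 0. Violating.
Others report (4, 7, 8): truth gives 0; report 7 gives 1 > 0. Violating.
Others report (4, 4, 4): truth gives 0; no alternative beats it.
Others report (4, 4, 7): truth gives 0; no alternative beats it.
(Checking all 125 profiles: 118 have a profitable deviation, 7 do not.)

118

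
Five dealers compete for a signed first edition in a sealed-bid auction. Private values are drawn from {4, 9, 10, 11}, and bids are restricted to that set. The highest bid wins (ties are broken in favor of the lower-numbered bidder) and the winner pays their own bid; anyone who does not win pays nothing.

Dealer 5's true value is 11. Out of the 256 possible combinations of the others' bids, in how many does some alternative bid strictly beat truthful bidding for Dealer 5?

Others bid (4, 4, 4, 4): truth gives 0; bid 9 gives 2 > 0. Violating.
Others bid (4, 4, 4, 9): truth gives 0; bid 10 gives 1 > 0. Violating.
Others bid (4, 4, 9, 4): truth gives 0; bid 10 gives 1 > 0. Violating.
Others bid (4, 4, 9, 9): truth gives 0; bid 10 gives 1 > 0. Violating.
Others bid (4, 4, 4, 10): truth gives 0; no alternative beats it.
Others bid (4, 4, 4, 11): truth gives 0; no alternative beats it.
(Checking all 256 profiles: 16 have a profitable deviation, 240 do not.)

16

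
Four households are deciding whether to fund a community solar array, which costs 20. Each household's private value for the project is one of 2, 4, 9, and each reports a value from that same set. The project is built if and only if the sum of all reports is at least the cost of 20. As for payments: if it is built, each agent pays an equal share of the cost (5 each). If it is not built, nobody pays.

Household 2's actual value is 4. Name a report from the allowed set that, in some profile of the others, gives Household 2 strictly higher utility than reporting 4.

2

Suppose Household 1 reports 4, Household 3 reports 4 and Household 4 reports 9.
Report 4: project built, pays 5, utility 4 - 5 = -1.
Report 2: project not built, utility 0.
So reporting 2 beats truth here (0 > -1).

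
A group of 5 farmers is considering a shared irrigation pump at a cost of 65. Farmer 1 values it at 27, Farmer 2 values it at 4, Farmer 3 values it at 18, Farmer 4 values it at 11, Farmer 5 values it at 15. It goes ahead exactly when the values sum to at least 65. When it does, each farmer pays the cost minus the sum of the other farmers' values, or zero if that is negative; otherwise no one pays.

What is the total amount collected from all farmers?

Total value 75 ≥ cost 65, so it is built.
Farmer 1: others sum to 48; max(0, 65 - 48) = 17.
Farmer 2: others sum to 71; max(0, 65 - 71) = 0.
Farmer 3: others sum to 57; max(0, 65 - 57) = 8.
Farmer 4: others sum to 64; max(0, 65 - 64) = 1.
Farmer 5: others sum to 60; max(0, 65 - 60) = 5.
Total collected = 17 + 0 + 8 + 1 + 5 = 31.

31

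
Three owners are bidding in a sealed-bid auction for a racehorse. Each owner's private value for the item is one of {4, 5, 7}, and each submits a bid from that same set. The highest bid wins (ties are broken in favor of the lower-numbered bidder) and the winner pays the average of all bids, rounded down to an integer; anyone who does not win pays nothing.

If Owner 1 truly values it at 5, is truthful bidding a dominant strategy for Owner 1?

Check each profile of the others' bids and compare truth against every alternative bid.
Others bid (4, 5): truth gives 1, best alternative gives 0.
Others bid (5, 4): truth gives 1, best alternative gives 0.
Others bid (4, 4): truth gives 1, best alternative gives 1.
Others bid (4, 7): truth gives 0, best alternative gives 0.
Others bid (5, 5): truth gives 0, best alternative gives 0.
Others bid (5, 7): truth gives 0, best alternative gives 0.
(Remaining 3 profiles checked similarly; truth is weakly best in each.)
In every case the truthful bid is at least as good as any alternative, so it is a dominant strategy.

Yes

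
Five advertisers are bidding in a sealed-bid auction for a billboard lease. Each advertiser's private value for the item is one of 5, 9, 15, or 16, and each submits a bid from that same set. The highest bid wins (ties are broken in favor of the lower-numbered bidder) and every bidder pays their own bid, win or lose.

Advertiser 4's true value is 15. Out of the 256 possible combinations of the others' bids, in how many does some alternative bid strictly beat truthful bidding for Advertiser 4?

Others bid (5, 5, 5, 5): truth gives 0; bid 9 gives 6 > 0. Violating.
Others bid (5, 5, 5, 9): truth gives 0; bid 9 gives 6 > 0. Violating.
Others bid (5, 5, 5, 16): truth gives -15; bid 16 gives -1 > -15. Violating.
Others bid (5, 5, 9, 16): truth gives -15; bid 16 gives -1 > -15. Violating.
Others bid (5, 5, 5, 15): truth gives 0; no alternative beats it.
Others bid (5, 5, 9, 5): truth gives 0; no alternative beats it.
(Checking all 256 profiles: 234 have a profitable deviation, 22 do not.)

234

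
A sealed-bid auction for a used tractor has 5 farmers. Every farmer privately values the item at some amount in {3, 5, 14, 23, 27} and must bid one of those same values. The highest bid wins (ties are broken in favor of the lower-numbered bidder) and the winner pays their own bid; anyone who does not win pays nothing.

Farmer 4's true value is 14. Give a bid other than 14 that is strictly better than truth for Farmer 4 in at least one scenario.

Suppose Farmer 1 bids 3, Farmer 2 bids 3, Farmer 3 bids 3 and Farmer 5 bids 3.
Bid 14: wins, pays 14, utility 14 - 14 = 0.
Bid 5: wins, pays 5, utility 14 - 5 = 9.
So bidding 5 beats truth here (9 > 0).

5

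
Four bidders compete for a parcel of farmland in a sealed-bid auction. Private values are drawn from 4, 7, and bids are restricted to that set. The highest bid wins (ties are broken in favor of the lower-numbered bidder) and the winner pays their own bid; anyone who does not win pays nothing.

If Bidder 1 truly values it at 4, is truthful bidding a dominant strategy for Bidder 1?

Check each profile of the others' bids and compare truth against every alternative bid.
Others bid (4, 4, 4): truth gives 0, best alternative gives -3.
Others bid (4, 4, 7): truth gives 0, best alternative gives -3.
Others bid (4, 7, 4): truth gives 0, best alternative gives -3.
Others bid (4, 7, 7): truth gives 0, best alternative gives -3.
Others bid (7, 4, 4): truth gives 0, best alternative gives -3.
Others bid (7, 4, 7): truth gives 0, best alternative gives -3.
(Remaining 2 profiles checked similarly; truth is weakly best in each.)
In every case the truthful bid is at least as good as any alternative, so it is a dominant strategy.

Yes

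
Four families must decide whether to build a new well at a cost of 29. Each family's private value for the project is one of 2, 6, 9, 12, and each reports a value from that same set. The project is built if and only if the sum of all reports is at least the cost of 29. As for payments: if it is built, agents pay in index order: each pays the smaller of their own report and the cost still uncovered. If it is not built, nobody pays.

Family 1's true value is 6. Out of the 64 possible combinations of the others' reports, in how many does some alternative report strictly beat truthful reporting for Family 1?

17

Others report (6, 9, 12): truth gives 0; report 2 gives 4 > 0. Violating.
Others report (6, 12, 9): truth gives 0; report 2 gives 4 > 0. Violating.
Others report (6, 12, 12): truth gives 0; report 2 gives 4 > 0. Violating.
Others report (9, 6, 12): truth gives 0; report 2 gives 4 > 0. Violating.
Others report (2, 2, 2): truth gives 0; no alternative beats it.
Others report (2, 2, 6): truth gives 0; no alternative beats it.
(Checking all 64 profiles: 17 have a profitable deviation, 47 do not.)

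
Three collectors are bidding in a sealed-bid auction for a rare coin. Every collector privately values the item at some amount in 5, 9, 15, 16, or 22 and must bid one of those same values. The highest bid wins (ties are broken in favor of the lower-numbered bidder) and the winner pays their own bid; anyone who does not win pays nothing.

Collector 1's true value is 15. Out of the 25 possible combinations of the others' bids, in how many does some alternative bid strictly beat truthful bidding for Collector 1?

Others bid (5, 5): truth gives 0; bid 5 gives 10 > 0. Violating.
Others bid (5, 9): truth gives 0; bid 9 gives 6 > 0. Violating.
Others bid (9, 5): truth gives 0; bid 9 gives 6 > 0. Violating.
Others bid (9, 9): truth gives 0; bid 9 gives 6 > 0. Violating.
Others bid (5, 15): truth gives 0; no alternative beats it.
Others bid (5, 16): truth gives 0; no alternative beats it.
(Checking all 25 profiles: 4 have a profitable deviation, 21 do not.)

4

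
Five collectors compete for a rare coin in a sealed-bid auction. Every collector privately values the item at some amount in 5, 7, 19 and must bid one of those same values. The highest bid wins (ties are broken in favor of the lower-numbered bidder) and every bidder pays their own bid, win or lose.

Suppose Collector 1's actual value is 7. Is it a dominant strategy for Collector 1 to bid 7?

No

Consider the case where Collector 2 bids 5, Collector 3 bids 5, Collector 4 bids 5 and Collector 5 bids 5.
Truthful bid 7: wins, pays 7, utility 7 - 7 = 0.
Bid 5 instead: wins, pays 5, utility 7 - 5 = 2.
Since 2 > 0, bidding 5 is strictly better here, so truthful bidding is not dominant.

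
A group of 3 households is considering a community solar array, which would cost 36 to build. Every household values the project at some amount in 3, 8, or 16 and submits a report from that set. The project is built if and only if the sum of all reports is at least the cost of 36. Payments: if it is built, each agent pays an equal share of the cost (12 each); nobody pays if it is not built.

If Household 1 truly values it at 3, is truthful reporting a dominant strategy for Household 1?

Check each profile of the others' reports and compare truth against every alternative report.
Others report (16, 16): truth gives 0, best alternative gives -9.
Others report (3, 3): truth gives 0, best alternative gives 0.
Others report (3, 8): truth gives 0, best alternative gives 0.
Others report (3, 16): truth gives 0, best alternative gives 0.
Others report (8, 3): truth gives 0, best alternative gives 0.
Others report (8, 8): truth gives 0, best alternative gives 0.
(Remaining 3 profiles checked similarly; truth is weakly best in each.)
In every case the truthful report is at least as good as any alternative, so it is a dominant strategy.

Yes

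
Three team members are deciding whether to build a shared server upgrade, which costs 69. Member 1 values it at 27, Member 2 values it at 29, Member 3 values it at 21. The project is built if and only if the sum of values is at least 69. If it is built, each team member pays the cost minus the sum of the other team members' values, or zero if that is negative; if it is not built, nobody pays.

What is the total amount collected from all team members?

Total value 77 ≥ cost 69, so it is built.
Member 1: others sum to 50; max(0, 69 - 50) = 19.
Member 2: others sum to 48; max(0, 69 - 48) = 21.
Member 3: others sum to 56; max(0, 69 - 56) = 13.
Total collected = 19 + 21 + 13 = 53.

53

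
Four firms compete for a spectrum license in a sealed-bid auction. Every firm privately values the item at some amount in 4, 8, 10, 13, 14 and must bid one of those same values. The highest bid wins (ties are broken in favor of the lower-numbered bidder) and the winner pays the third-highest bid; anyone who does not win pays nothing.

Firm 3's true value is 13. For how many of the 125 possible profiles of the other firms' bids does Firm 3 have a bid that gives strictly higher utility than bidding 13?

27

Others bid (4, 4, 14): truth gives 0; bid 14 gives 9 > 0. Violating.
Others bid (4, 8, 14): truth gives 0; bid 14 gives 5 > 0. Violating.
Others bid (4, 10, 14): truth gives 0; bid 14 gives 3 > 0. Violating.
Others bid (4, 13, 4): truth gives 0; bid 14 gives 9 > 0. Violating.
Others bid (4, 4, 4): truth gives 9; no alternative beats it.
Others bid (4, 4, 8): truth gives 9; no alternative beats it.
(Checking all 125 profiles: 27 have a profitable deviation, 98 do not.)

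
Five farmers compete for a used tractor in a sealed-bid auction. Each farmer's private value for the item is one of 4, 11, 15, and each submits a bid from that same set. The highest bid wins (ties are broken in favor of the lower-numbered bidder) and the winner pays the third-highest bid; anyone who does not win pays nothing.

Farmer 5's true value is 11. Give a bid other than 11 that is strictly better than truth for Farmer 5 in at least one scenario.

Suppose Farmer 1 bids 4, Farmer 2 bids 4, Farmer 3 bids 4 and Farmer 4 bids 11.
Bid 11: loses, pays 0, utility 0.
Bid 15: wins, pays 4, utility 11 - 4 = 7.
So bidding 15 beats truth here (7 > 0).

15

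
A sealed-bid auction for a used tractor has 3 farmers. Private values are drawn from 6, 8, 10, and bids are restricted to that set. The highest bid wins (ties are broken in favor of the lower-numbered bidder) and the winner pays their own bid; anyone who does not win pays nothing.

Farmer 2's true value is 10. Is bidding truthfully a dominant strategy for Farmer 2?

Consider the case where Farmer 1 bids 6 and Farmer 3 bids 6.
Truthful bid 10: wins, pays 10, utility 10 - 10 = 0.
Bid 8 instead: wins, pays 8, utility 10 - 8 = 2.
Since 2 > 0, bidding 8 is strictly better here, so truthful bidding is not dominant.

No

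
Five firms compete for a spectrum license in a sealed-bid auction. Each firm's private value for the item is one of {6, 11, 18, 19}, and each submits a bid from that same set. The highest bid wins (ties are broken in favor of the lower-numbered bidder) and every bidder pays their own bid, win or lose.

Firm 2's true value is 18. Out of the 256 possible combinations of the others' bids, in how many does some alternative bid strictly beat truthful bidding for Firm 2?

Others bid (6, 6, 6, 6): truth gives 0; bid 11 gives 7 > 0. Violating.
Others bid (6, 6, 6, 11): truth gives 0; bid 11 gives 7 > 0. Violating.
Others bid (6, 6, 6, 19): truth gives -18; bid 19 gives -1 > -18. Violating.
Others bid (6, 6, 11, 6): truth gives 0; bid 11 gives 7 > 0. Violating.
Others bid (6, 6, 6, 18): truth gives 0; no alternative beats it.
Others bid (6, 6, 11, 18): truth gives 0; no alternative beats it.
(Checking all 256 profiles: 210 have a profitable deviation, 46 do not.)

210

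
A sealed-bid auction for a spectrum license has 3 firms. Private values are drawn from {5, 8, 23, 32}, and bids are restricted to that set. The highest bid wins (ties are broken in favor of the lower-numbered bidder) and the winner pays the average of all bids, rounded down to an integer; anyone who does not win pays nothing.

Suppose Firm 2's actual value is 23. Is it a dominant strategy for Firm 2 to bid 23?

No

Consider the case where Firm 1 bids 5 and Firm 3 bids 5.
Truthful bid 23: wins, pays 11, utility 23 - 11 = 12.
Bid 8 instead: wins, pays 6, utility 23 - 6 = 17.
Since 17 > 12, bidding 8 is strictly better here, so truthful bidding is not dominant.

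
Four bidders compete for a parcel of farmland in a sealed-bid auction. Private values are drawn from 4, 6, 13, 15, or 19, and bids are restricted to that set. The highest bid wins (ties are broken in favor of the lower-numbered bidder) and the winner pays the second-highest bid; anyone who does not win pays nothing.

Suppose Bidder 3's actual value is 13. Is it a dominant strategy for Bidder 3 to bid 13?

Check each profile of the others' bids and compare truth against every alternative bid.
Others bid (4, 4, 4): truth gives 9, best alternative gives 9.
Others bid (4, 4, 6): truth gives 7, best alternative gives 7.
Others bid (4, 6, 4): truth gives 7, best alternative gives 7.
Others bid (4, 6, 6): truth gives 7, best alternative gives 7.
Others bid (6, 4, 4): truth gives 7, best alternative gives 7.
Others bid (6, 4, 6): truth gives 7, best alternative gives 7.
(Remaining 119 profiles checked similarly; truth is weakly best in each.)
In every case the truthful bid is at least as good as any alternative, so it is a dominant strategy.

Yes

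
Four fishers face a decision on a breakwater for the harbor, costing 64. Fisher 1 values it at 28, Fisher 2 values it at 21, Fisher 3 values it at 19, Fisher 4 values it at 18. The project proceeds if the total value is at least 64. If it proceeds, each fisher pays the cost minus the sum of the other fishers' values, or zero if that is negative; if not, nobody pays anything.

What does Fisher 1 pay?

6

Total value 86 ≥ cost 64, so the project is built.
The other fishers' values sum to 58.
Cost minus that sum is 64 - 58 = 6.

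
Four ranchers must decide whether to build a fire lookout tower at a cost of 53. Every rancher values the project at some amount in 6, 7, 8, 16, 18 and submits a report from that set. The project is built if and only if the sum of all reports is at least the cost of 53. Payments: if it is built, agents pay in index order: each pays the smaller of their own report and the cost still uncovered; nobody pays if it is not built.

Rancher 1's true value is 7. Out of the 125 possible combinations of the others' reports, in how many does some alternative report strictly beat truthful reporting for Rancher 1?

Others report (16, 16, 16): truth gives 0; report 6 gives 1 > 0. Violating.
Others report (16, 16, 18): truth gives 0; report 6 gives 1 > 0. Violating.
Others report (16, 18, 16): truth gives 0; report 6 gives 1 > 0. Violating.
Others report (16, 18, 18): truth gives 0; report 6 gives 1 > 0. Violating.
Others report (6, 6, 6): truth gives 0; no alternative beats it.
Others report (6, 6, 7): truth gives 0; no alternative beats it.
(Checking all 125 profiles: 8 have a profitable deviation, 117 do not.)

8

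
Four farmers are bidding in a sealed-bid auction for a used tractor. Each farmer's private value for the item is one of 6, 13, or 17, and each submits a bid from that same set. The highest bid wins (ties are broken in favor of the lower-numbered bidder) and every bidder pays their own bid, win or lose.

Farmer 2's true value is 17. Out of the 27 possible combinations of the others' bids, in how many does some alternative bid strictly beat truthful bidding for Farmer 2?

13

Others bid (6, 6, 6): truth gives 0; bid 13 gives 4 > 0. Violating.
Others bid (6, 6, 13): truth gives 0; bid 13 gives 4 > 0. Violating.
Others bid (6, 13, 6): truth gives 0; bid 13 gives 4 > 0. Violating.
Others bid (6, 13, 13): truth gives 0; bid 13 gives 4 > 0. Violating.
Others bid (6, 6, 17): truth gives 0; no alternative beats it.
Others bid (6, 13, 17): truth gives 0; no alternative beats it.
(Checking all 27 profiles: 13 have a profitable deviation, 14 do not.)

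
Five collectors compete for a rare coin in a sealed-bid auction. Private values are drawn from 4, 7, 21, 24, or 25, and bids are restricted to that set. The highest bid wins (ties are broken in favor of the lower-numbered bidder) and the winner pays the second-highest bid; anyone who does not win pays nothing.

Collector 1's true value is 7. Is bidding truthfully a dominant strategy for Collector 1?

Check each profile of the others' bids and compare truth against every alternative bid.
Others bid (4, 4, 4, 4): truth gives 3, best alternative gives 3.
Others bid (4, 4, 4, 7): truth gives 0, best alternative gives 0.
Others bid (4, 4, 4, 21): truth gives 0, best alternative gives 0.
Others bid (4, 4, 4, 24): truth gives 0, best alternative gives 0.
Others bid (4, 4, 4, 25): truth gives 0, best alternative gives 0.
Others bid (4, 4, 7, 4): truth gives 0, best alternative gives 0.
(Remaining 619 profiles checked similarly; truth is weakly best in each.)
In every case the truthful bid is at least as good as any alternative, so it is a dominant strategy.

Yes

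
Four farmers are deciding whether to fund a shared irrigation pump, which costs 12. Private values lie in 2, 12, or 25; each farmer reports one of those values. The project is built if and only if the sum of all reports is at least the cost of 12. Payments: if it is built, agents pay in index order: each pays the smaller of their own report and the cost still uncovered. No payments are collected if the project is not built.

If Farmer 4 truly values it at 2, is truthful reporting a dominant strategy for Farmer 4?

Check each profile of the others' reports and compare truth against every alternative report.
Others report (2, 2, 2): truth gives 0, best alternative gives -4.
Others report (2, 2, 12): truth gives 2, best alternative gives 2.
Others report (2, 2, 25): truth gives 2, best alternative gives 2.
Others report (2, 12, 2): truth gives 2, best alternative gives 2.
Others report (2, 12, 12): truth gives 2, best alternative gives 2.
Others report (2, 12, 25): truth gives 2, best alternative gives 2.
(Remaining 21 profiles checked similarly; truth is weakly best in each.)
In every case the truthful report is at least as good as any alternative, so it is a dominant strategy.

Yes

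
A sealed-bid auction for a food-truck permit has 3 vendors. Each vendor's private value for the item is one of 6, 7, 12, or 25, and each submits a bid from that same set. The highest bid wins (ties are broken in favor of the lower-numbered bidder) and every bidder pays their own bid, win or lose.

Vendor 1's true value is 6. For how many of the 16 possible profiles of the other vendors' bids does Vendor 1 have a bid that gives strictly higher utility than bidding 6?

Others bid (6, 7): truth gives -6; bid 7 gives -1 > -6. Violating.
Others bid (7, 6): truth gives -6; bid 7 gives -1 > -6. Violating.
Others bid (7, 7): truth gives -6; bid 7 gives -1 > -6. Violating.
Others bid (6, 6): truth gives 0; no alternative beats it.
Others bid (6, 12): truth gives -6; no alternative beats it.
(Checking all 16 profiles: 3 have a profitable deviation, 13 do not.)

3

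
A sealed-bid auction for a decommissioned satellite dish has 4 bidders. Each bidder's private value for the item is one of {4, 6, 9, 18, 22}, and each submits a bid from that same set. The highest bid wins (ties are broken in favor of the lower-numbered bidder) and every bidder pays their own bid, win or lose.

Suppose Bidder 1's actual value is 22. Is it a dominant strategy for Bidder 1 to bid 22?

No

Consider the case where Bidder 2 bids 4, Bidder 3 bids 4 and Bidder 4 bids 4.
Truthful bid 22: wins, pays 22, utility 22 - 22 = 0.
Bid 4 instead: wins, pays 4, utility 22 - 4 = 18.
Since 18 > 0, bidding 4 is strictly better here, so truthful bidding is not dominant.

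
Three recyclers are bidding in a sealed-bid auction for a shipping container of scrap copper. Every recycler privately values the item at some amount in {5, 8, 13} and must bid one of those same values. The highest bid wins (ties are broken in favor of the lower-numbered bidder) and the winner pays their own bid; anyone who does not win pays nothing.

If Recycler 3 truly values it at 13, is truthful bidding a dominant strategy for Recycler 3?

Consider the case where Recycler 1 bids 5 and Recycler 2 bids 5.
Truthful bid 13: wins, pays 13, utility 13 - 13 = 0.
Bid 8 instead: wins, pays 8, utility 13 - 8 = 5.
Since 5 > 0, bidding 8 is strictly better here, so truthful bidding is not dominant.

No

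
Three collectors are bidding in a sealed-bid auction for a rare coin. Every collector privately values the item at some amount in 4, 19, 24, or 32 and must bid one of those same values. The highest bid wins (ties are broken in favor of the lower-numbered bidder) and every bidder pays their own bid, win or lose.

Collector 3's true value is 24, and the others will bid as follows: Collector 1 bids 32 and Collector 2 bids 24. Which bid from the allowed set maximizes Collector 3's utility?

4

Bid 4: loses but pays 4, utility -4.
Bid 19: loses but pays 19, utility -19.
Bid 24: loses but pays 24, utility -24.
Bid 32: loses but pays 32, utility -32.
The best choice is 4 with utility -4.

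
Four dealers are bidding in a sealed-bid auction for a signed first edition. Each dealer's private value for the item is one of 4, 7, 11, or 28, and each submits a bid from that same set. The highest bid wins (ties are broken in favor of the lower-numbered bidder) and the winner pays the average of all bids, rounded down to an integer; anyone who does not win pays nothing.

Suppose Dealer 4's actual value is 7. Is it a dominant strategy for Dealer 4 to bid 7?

Consider the case where Dealer 1 bids 4, Dealer 2 bids 4 and Dealer 3 bids 7.
Truthful bid 7: loses, pays 0, utility 0.
Bid 11 instead: wins, pays 6, utility 7 - 6 = 1.
Since 1 > 0, bidding 11 is strictly better here, so truthful bidding is not dominant.

No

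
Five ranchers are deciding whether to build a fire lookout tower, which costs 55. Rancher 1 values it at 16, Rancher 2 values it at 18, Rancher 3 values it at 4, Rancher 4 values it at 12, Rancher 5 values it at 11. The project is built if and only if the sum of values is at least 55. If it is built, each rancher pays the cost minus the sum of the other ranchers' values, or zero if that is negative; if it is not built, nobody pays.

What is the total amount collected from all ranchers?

Total value 61 ≥ cost 55, so it is built.
Rancher 1: others sum to 45; max(0, 55 - 45) = 10.
Rancher 2: others sum to 43; max(0, 55 - 43) = 12.
Rancher 3: others sum to 57; max(0, 55 - 57) = 0.
Rancher 4: others sum to 49; max(0, 55 - 49) = 6.
Rancher 5: others sum to 50; max(0, 55 - 50) = 5.
Total collected = 10 + 12 + 0 + 6 + 5 = 33.

33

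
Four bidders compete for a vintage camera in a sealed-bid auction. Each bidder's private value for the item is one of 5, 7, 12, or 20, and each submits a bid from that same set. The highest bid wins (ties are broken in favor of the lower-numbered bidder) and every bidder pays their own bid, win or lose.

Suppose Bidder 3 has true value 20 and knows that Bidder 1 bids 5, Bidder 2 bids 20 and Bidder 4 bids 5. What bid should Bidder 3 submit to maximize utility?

5

Bid 5: loses but pays 5, utility -5.
Bid 7: loses but pays 7, utility -7.
Bid 12: loses but pays 12, utility -12.
Bid 20: loses but pays 20, utility -20.
The best choice is 5 with utility -5.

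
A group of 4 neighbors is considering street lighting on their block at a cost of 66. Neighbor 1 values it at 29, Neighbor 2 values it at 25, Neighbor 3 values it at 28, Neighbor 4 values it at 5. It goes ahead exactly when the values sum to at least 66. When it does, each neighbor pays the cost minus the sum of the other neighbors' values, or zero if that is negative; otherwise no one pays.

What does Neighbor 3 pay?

7

Total value 87 ≥ cost 66, so the project is built.
The other neighbors' values sum to 59.
Cost minus that sum is 66 - 59 = 7.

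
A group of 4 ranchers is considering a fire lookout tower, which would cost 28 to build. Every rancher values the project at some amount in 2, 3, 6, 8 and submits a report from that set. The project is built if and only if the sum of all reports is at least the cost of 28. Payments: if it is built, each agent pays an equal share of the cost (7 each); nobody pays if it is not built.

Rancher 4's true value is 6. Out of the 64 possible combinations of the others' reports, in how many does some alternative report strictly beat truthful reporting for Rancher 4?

Others report (6, 8, 8): truth gives -1; report 2 gives 0 > -1. Violating.
Others report (8, 6, 8): truth gives -1; report 2 gives 0 > -1. Violating.
Others report (8, 8, 6): truth gives -1; report 2 gives 0 > -1. Violating.
Others report (8, 8, 8): truth gives -1; report 2 gives 0 > -1. Violating.
Others report (2, 2, 2): truth gives 0; no alternative beats it.
Others report (2, 2, 3): truth gives 0; no alternative beats it.
(Checking all 64 profiles: 4 have a profitable deviation, 60 do not.)

4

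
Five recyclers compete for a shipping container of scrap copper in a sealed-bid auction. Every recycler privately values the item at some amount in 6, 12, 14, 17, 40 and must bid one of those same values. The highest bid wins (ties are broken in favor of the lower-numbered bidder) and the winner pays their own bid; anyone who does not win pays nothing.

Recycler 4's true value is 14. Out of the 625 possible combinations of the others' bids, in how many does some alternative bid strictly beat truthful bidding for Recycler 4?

Others bid (6, 6, 6, 6): truth gives 0; bid 12 gives 2 > 0. Violating.
Others bid (6, 6, 6, 12): truth gives 0; bid 12 gives 2 > 0. Violating.
Others bid (6, 6, 6, 14): truth gives 0; no alternative beats it.
Others bid (6, 6, 6, 17): truth gives 0; no alternative beats it.
(Checking all 625 profiles: 2 have a profitable deviation, 623 do not.)

2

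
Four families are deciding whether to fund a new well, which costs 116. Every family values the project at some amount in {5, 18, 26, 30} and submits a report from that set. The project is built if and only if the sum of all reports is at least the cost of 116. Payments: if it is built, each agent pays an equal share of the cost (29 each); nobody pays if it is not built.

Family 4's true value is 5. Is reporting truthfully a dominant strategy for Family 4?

Yes

Check each profile of the others' reports and compare truth against every alternative report.
Others report (5, 5, 5): truth gives 0, best alternative gives 0.
Others report (5, 5, 18): truth gives 0, best alternative gives 0.
Others report (5, 5, 26): truth gives 0, best alternative gives 0.
Others report (5, 5, 30): truth gives 0, best alternative gives 0.
Others report (5, 18, 5): truth gives 0, best alternative gives 0.
Others report (5, 18, 18): truth gives 0, best alternative gives 0.
(Remaining 58 profiles checked similarly; truth is weakly best in each.)
In every case the truthful report is at least as good as any alternative, so it is a dominant strategy.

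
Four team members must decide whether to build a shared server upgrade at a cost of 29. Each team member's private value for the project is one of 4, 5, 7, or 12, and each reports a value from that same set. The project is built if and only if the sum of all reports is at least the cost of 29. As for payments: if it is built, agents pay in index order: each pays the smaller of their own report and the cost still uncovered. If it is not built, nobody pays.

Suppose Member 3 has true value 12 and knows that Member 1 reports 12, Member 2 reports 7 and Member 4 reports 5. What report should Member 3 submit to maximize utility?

5

Report 4: project not built, utility 0.
Report 5: project built, pays 5, utility 12 - 5 = 7.
Report 7: project built, pays 7, utility 12 - 7 = 5.
Report 12: project built, pays 10, utility 12 - 10 = 2.
The best choice is 5 with utility 7.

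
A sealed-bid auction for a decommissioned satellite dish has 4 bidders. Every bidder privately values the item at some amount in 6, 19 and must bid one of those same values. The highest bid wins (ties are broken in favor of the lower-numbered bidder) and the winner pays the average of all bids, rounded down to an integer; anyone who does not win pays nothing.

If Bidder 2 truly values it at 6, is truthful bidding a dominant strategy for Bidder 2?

Yes

Check each profile of the others' bids and compare truth against every alternative bid.
Others bid (6, 19, 19): truth gives 0, best alternative gives -9.
Others bid (6, 6, 19): truth gives 0, best alternative gives -6.
Others bid (6, 19, 6): truth gives 0, best alternative gives -6.
Others bid (6, 6, 6): truth gives 0, best alternative gives -3.
Others bid (19, 6, 6): truth gives 0, best alternative gives 0.
Others bid (19, 6, 19): truth gives 0, best alternative gives 0.
(Remaining 2 profiles checked similarly; truth is weakly best in each.)
In every case the truthful bid is at least as good as any alternative, so it is a dominant strategy.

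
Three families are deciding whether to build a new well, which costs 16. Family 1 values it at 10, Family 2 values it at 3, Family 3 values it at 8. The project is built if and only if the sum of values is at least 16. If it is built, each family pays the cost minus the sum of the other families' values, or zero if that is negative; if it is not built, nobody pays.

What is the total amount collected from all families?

8

Total value 21 ≥ cost 16, so it is built.
Family 1: others sum to 11; max(0, 16 - 11) = 5.
Family 2: others sum to 18; max(0, 16 - 18) = 0.
Family 3: others sum to 13; max(0, 16 - 13) = 3.
Total collected = 5 + 0 + 3 = 8.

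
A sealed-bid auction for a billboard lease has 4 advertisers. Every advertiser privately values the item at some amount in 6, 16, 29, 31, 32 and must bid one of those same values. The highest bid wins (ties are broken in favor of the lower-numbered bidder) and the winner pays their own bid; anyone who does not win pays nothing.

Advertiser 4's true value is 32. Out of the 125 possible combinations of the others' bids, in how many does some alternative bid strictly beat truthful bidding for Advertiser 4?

Others bid (6, 6, 6): truth gives 0; bid 16 gives 16 > 0. Violating.
Others bid (6, 6, 16): truth gives 0; bid 29 gives 3 > 0. Violating.
Others bid (6, 6, 29): truth gives 0; bid 31 gives 1 > 0. Violating.
Others bid (6, 16, 6): truth gives 0; bid 29 gives 3 > 0. Violating.
Others bid (6, 6, 31): truth gives 0; no alternative beats it.
Others bid (6, 6, 32): truth gives 0; no alternative beats it.
(Checking all 125 profiles: 27 have a profitable deviation, 98 do not.)

27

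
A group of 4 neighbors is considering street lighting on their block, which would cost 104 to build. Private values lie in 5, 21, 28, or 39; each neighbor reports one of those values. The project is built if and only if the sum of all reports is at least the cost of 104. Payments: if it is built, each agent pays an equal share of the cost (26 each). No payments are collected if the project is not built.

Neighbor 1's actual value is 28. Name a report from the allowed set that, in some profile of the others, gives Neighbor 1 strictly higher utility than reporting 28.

39

Suppose Neighbor 2 reports 5, Neighbor 3 reports 21 and Neighbor 4 reports 39.
Report 28: project not built, utility 0.
Report 39: project built, pays 26, utility 28 - 26 = 2.
So reporting 39 beats truth here (2 > 0).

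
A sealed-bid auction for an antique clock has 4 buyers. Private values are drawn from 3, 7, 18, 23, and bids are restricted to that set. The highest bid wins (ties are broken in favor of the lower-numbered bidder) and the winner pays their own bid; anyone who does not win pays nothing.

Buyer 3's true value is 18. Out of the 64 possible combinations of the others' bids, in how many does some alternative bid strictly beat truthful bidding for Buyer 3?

2

Others bid (3, 3, 3): truth gives 0; bid 7 gives 11 > 0. Violating.
Others bid (3, 3, 7): truth gives 0; bid 7 gives 11 > 0. Violating.
Others bid (3, 3, 18): truth gives 0; no alternative beats it.
Others bid (3, 3, 23): truth gives 0; no alternative beats it.
(Checking all 64 profiles: 2 have a profitable deviation, 62 do not.)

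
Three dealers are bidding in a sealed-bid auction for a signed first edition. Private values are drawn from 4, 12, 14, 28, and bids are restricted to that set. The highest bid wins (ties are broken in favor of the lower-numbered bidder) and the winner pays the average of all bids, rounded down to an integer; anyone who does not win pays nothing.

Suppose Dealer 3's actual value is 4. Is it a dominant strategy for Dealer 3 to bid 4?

Check each profile of the others' bids and compare truth against every alternative bid.
Others bid (4, 4): truth gives 0, best alternative gives -2.
Others bid (4, 12): truth gives 0, best alternative gives 0.
Others bid (4, 14): truth gives 0, best alternative gives 0.
Others bid (4, 28): truth gives 0, best alternative gives 0.
Others bid (12, 4): truth gives 0, best alternative gives 0.
Others bid (12, 12): truth gives 0, best alternative gives 0.
(Remaining 10 profiles checked similarly; truth is weakly best in each.)
In every case the truthful bid is at least as good as any alternative, so it is a dominant strategy.

Yes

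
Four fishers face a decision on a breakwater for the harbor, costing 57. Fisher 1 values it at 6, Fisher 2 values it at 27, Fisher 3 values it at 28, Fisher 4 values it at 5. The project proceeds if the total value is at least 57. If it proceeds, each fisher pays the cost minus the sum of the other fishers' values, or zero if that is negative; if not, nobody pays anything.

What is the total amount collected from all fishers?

37

Total value 66 ≥ cost 57, so it is built.
Fisher 1: others sum to 60; max(0, 57 - 60) = 0.
Fisher 2: others sum to 39; max(0, 57 - 39) = 18.
Fisher 3: others sum to 38; max(0, 57 - 38) = 19.
Fisher 4: others sum to 61; max(0, 57 - 61) = 0.
Total collected = 0 + 18 + 19 + 0 = 37.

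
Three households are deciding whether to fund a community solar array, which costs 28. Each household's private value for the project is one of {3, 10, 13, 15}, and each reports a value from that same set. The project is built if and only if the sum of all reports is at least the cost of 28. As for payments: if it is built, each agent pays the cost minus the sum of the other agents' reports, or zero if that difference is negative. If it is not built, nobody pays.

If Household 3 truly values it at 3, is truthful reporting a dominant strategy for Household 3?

Yes

Check each profile of the others' reports and compare truth against every alternative report.
Others report (3, 15): truth gives 0, best alternative gives -7.
Others report (15, 3): truth gives 0, best alternative gives -7.
Others report (10, 10): truth gives 0, best alternative gives -5.
Others report (10, 13): truth gives 0, best alternative gives -2.
Others report (13, 10): truth gives 0, best alternative gives -2.
Others report (13, 15): truth gives 3, best alternative gives 3.
(Remaining 10 profiles checked similarly; truth is weakly best in each.)
In every case the truthful report is at least as good as any alternative, so it is a dominant strategy.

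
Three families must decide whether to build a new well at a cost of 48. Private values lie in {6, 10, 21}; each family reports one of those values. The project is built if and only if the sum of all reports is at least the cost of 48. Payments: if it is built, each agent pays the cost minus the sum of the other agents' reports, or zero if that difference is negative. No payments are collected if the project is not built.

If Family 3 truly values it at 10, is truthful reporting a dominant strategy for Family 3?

Yes

Check each profile of the others' reports and compare truth against every alternative report.
Others report (21, 21): truth gives 4, best alternative gives 4.
Others report (6, 6): truth gives 0, best alternative gives 0.
Others report (6, 10): truth gives 0, best alternative gives 0.
Others report (6, 21): truth gives 0, best alternative gives 0.
Others report (10, 6): truth gives 0, best alternative gives 0.
Others report (10, 10): truth gives 0, best alternative gives 0.
(Remaining 3 profiles checked similarly; truth is weakly best in each.)
In every case the truthful report is at least as good as any alternative, so it is a dominant strategy.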